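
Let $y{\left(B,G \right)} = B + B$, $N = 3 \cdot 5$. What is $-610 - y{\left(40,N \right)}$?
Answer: $-690$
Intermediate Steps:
$N = 15$
$y{\left(B,G \right)} = 2 B$
$-610 - y{\left(40,N \right)} = -610 - 2 \cdot 40 = -610 - 80 = -690$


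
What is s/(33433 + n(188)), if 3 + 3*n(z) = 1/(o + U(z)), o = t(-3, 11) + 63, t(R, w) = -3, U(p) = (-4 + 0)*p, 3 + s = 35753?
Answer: 74217000/69404831 ≈ 1.0693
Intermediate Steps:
s = 35750 (s = -3 + 35753 = 35750)
U(p) = -4*p
o = 60 (o = -3 + 63 = 60)
n(z) = -1 + 1/(3*(60 - 4*z))
s/(33433 + n(188)) = 35750/(33433 + (179/12 - 1*188)/(-15 + 188)) = 35750/(33433 + (179/12 - 188)/173) = 35750/(33433 + (1/173)*(-2077/12)) = 35750/(33433 - 2077/2076) = 35750/(69404831/2076) = 35750*(2076/69404831) = 74217000/69404831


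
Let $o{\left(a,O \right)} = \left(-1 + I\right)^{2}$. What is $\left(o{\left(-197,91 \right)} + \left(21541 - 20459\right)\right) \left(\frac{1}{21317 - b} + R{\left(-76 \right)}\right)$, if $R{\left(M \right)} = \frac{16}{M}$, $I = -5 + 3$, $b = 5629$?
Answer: $- \frac{68441703}{298072} \approx -229.61$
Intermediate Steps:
$I = -2$
$o{\left(a,O \right)} = 9$ ($o{\left(a,O \right)} = \left(-1 - 2\right)^{2} = \left(-3\right)^{2} = 9$)
$\left(o{\left(-197,91 \right)} + \left(21541 - 20459\right)\right) \left(\frac{1}{21317 - b} + R{\left(-76 \right)}\right) = \left(9 + \left(21541 - 20459\right)\right) \left(\frac{1}{21317 - 5629} + \frac{16}{-76}\right) = \left(9 + 1082\right) \left(\frac{1}{21317 - 5629} + 16 \left(- \frac{1}{76}\right)\right) = 1091 \left(\frac{1}{15688} - \frac{4}{19}\right) = 1091 \left(- \frac{62733}{298072}\right) = - \frac{68441703}{298072}$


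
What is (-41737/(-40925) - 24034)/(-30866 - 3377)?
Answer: 983549713/1401394775 ≈ 0.70184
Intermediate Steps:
(-41737/(-40925) - 24034)/(-30866 - 3377) = (-41737*(-1/40925) - 24034)/(-34243) = (41737/40925 - 24034)*(-1/34243) = -983549713/40925*(-1/34243) = 983549713/1401394775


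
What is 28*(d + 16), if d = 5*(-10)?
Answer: -952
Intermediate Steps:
d = -50
28*(d + 16) = 28*(-50 + 16) = 28*(-34) = -952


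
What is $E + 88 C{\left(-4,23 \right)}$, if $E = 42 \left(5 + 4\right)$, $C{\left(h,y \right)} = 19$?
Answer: $2050$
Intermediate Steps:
$E = 378$ ($E = 42 \cdot 9 = 378$)
$E + 88 C{\left(-4,23 \right)} = 378 + 88 \cdot 19 = 378 + 1672 = 2050$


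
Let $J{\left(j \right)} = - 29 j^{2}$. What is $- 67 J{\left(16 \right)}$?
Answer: $497408$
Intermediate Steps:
$- 67 J{\left(16 \right)} = - 67 \left(- 29 \cdot 16^{2}\right) = - 67 \left(\left(-29\right) 256\right) = \left(-67\right) \left(-7424\right) = 497408$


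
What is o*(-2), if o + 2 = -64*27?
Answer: 3460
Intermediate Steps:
o = -1730 (o = -2 - 64*27 = -2 - 1728 = -1730)
o*(-2) = -1730*(-2) = 3460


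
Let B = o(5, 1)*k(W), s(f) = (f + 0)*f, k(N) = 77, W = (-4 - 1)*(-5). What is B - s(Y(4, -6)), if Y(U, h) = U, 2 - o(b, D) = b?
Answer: -247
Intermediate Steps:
o(b, D) = 2 - b
W = 25 (W = -5*(-5) = 25)
s(f) = f² (s(f) = f*f = f²)
B = -231 (B = (2 - 1*5)*77 = (2 - 5)*77 = -3*77 = -231)
B - s(Y(4, -6)) = -231 - 1*4² = -231 - 1*16 = -231 - 16 = -247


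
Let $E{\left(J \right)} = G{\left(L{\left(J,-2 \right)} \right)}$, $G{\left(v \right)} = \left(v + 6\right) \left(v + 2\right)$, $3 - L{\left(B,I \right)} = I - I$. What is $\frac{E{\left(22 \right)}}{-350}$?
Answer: $- \frac{9}{70} \approx -0.12857$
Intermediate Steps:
$L{\left(B,I \right)} = 3$ ($L{\left(B,I \right)} = 3 - \left(I - I\right) = 3 - 0 = 3 + 0 = 3$)
$G{\left(v \right)} = \left(2 + v\right) \left(6 + v\right)$ ($G{\left(v \right)} = \left(6 + v\right) \left(2 + v\right) = \left(2 + v\right) \left(6 + v\right)$)
$E{\left(J \right)} = 45$ ($E{\left(J \right)} = 12 + 3^{2} + 8 \cdot 3 = 12 + 9 + 24 = 45$)
$\frac{E{\left(22 \right)}}{-350} = \frac{45}{-350} = 45 \left(- \frac{1}{350}\right) = - \frac{9}{70}$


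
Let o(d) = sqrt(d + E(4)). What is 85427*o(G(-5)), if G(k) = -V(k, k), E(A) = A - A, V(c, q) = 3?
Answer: 85427*I*sqrt(3) ≈ 1.4796e+5*I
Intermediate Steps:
E(A) = 0
G(k) = -3 (G(k) = -1*3 = -3)
o(d) = sqrt(d) (o(d) = sqrt(d + 0) = sqrt(d))
85427*o(G(-5)) = 85427*sqrt(-3) = 85427*(I*sqrt(3)) = 85427*I*sqrt(3)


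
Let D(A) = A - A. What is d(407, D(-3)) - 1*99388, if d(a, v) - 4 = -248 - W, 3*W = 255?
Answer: -99717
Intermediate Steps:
W = 85 (W = (⅓)*255 = 85)
D(A) = 0
d(a, v) = -329 (d(a, v) = 4 + (-248 - 1*85) = 4 + (-248 - 85) = 4 - 333 = -329)
d(407, D(-3)) - 1*99388 = -329 - 1*99388 = -329 - 99388 = -99717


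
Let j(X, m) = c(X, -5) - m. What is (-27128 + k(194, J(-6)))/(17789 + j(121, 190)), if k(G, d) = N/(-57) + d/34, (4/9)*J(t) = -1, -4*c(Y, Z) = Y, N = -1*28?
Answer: -210292961/136192950 ≈ -1.5441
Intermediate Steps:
N = -28
c(Y, Z) = -Y/4
J(t) = -9/4 (J(t) = (9/4)*(-1) = -9/4)
j(X, m) = -m - X/4 (j(X, m) = -X/4 - m = -m - X/4)
k(G, d) = 28/57 + d/34 (k(G, d) = -28/(-57) + d/34 = -28*(-1/57) + d*(1/34) = 28/57 + d/34)
(-27128 + k(194, J(-6)))/(17789 + j(121, 190)) = (-27128 + (28/57 + (1/34)*(-9/4)))/(17789 + (-1*190 - 1/4*121)) = (-27128 + (28/57 - 9/136))/(17789 + (-190 - 121/4)) = (-27128 + 3295/7752)/(17789 - 881/4) = -210292961/(7752*70275/4) = -210292961/7752*4/70275 = -210292961/136192950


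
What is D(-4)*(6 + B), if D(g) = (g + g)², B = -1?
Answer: 320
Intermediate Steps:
D(g) = 4*g² (D(g) = (2*g)² = 4*g²)
D(-4)*(6 + B) = (4*(-4)²)*(6 - 1) = (4*16)*5 = 64*5 = 320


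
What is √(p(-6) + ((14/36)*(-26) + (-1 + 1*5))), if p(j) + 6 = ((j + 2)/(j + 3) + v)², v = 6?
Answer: 5*√15/3 ≈ 6.4550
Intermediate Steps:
p(j) = -6 + (6 + (2 + j)/(3 + j))² (p(j) = -6 + ((j + 2)/(j + 3) + 6)² = -6 + ((2 + j)/(3 + j) + 6)² = -6 + (6 + (2 + j)/(3 + j))²)
√(p(-6) + ((14/36)*(-26) + (-1 + 1*5))) = √((-6 + (20 + 7*(-6))²/(3 - 6)²) + ((14/36)*(-26) + (-1 + 1*5))) = √((-6 + (20 - 42)²/(-3)²) + ((14*(1/36))*(-26) + (-1 + 5))) = √((-6 + (⅑)*(-22)²) + ((7/18)*(-26) + 4)) = √((-6 + (⅑)*484) + (-91/9 + 4)) = √((-6 + 484/9) - 55/9) = √(430/9 - 55/9) = √(125/3) = 5*√15/3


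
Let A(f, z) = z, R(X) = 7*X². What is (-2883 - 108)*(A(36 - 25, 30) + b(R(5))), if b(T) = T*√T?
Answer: -89730 - 2617125*√7 ≈ -7.0140e+6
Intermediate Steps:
b(T) = T^(3/2)
(-2883 - 108)*(A(36 - 25, 30) + b(R(5))) = (-2883 - 108)*(30 + (7*5²)^(3/2)) = -2991*(30 + (7*25)^(3/2)) = -2991*(30 + 175^(3/2)) = -2991*(30 + 875*√7) = -89730 - 2617125*√7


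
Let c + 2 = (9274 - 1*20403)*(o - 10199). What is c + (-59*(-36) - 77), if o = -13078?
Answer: 259051778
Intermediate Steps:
c = 259049731 (c = -2 + (9274 - 1*20403)*(-13078 - 10199) = -2 + (9274 - 20403)*(-23277) = -2 - 11129*(-23277) = -2 + 259049733 = 259049731)
c + (-59*(-36) - 77) = 259049731 + (-59*(-36) - 77) = 259049731 + (2124 - 77) = 259049731 + 2047 = 259051778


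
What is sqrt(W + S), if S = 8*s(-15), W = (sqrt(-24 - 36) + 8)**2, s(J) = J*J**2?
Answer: 2*sqrt(-6749 + 8*I*sqrt(15)) ≈ 0.37715 + 164.3*I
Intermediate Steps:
s(J) = J**3
W = (8 + 2*I*sqrt(15))**2 (W = (sqrt(-60) + 8)**2 = (2*I*sqrt(15) + 8)**2 = (8 + 2*I*sqrt(15))**2 ≈ 4.0 + 123.94*I)
S = -27000 (S = 8*(-15)**3 = 8*(-3375) = -27000)
sqrt(W + S) = sqrt((4 + 32*I*sqrt(15)) - 27000) = sqrt(-26996 + 32*I*sqrt(15))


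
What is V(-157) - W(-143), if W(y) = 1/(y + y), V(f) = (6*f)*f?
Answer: 42297685/286 ≈ 1.4789e+5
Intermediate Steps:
V(f) = 6*f²
W(y) = 1/(2*y)
V(-157) - W(-143) = 6*(-157)² - 1/(2*(-143)) = 6*24649 - (-1)/(2*143) = 147894 - 1*(-1/286) = 147894 + 1/286 = 42297685/286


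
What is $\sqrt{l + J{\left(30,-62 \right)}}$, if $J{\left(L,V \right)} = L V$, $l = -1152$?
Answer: $2 i \sqrt{753} \approx 54.882 i$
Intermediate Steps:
$\sqrt{l + J{\left(30,-62 \right)}} = \sqrt{-1152 + 30 \left(-62\right)} = \sqrt{-1152 - 1860} = \sqrt{-3012} = 2 i \sqrt{753}$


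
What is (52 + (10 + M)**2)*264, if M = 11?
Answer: 130152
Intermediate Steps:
(52 + (10 + M)**2)*264 = (52 + (10 + 11)**2)*264 = (52 + 21**2)*264 = (52 + 441)*264 = 493*264 = 130152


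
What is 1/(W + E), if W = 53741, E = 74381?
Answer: 1/128122 ≈ 7.8051e-6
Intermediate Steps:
1/(W + E) = 1/(53741 + 74381) = 1/128122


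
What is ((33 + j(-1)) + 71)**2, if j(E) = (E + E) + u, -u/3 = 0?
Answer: 10404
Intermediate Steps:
u = 0 (u = -3*0 = 0)
j(E) = 2*E (j(E) = (E + E) + 0 = 2*E + 0 = 2*E)
((33 + j(-1)) + 71)**2 = ((33 + 2*(-1)) + 71)**2 = ((33 - 2) + 71)**2 = (31 + 71)**2 = 102**2 = 10404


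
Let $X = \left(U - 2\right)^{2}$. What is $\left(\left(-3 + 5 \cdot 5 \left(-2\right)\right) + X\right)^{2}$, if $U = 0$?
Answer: $2401$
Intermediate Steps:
$X = 4$ ($X = \left(0 - 2\right)^{2} = \left(-2\right)^{2} = 4$)
$\left(\left(-3 + 5 \cdot 5 \left(-2\right)\right) + X\right)^{2} = \left(\left(-3 + 5 \cdot 5 \left(-2\right)\right) + 4\right)^{2} = \left(\left(-3 + 5 \left(-10\right)\right) + 4\right)^{2} = \left(\left(-3 - 50\right) + 4\right)^{2} = \left(-53 + 4\right)^{2} = \left(-49\right)^{2} = 2401$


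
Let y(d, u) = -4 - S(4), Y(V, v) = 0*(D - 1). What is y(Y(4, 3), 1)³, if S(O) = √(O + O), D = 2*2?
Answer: -160 - 112*√2 ≈ -318.39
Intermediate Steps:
D = 4
Y(V, v) = 0 (Y(V, v) = 0*(4 - 1) = 0*3 = 0)
S(O) = √2*√O (S(O) = √(2*O) = √2*√O)
y(d, u) = -4 - 2*√2 (y(d, u) = -4 - √2*√4 = -4 - √2*2 = -4 - 2*√2)
y(Y(4, 3), 1)³ = (-4 - 2*√2)³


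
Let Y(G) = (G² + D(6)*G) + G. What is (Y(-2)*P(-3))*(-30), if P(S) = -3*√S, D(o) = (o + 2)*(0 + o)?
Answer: -8460*I*√3 ≈ -14653.0*I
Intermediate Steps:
D(o) = o*(2 + o) (D(o) = (2 + o)*o = o*(2 + o))
Y(G) = G² + 49*G (Y(G) = (G² + (6*(2 + 6))*G) + G = (G² + (6*8)*G) + G = (G² + 48*G) + G = G² + 49*G)
(Y(-2)*P(-3))*(-30) = ((-2*(49 - 2))*(-3*I*√3))*(-30) = ((-2*47)*(-3*I*√3))*(-30) = -(-282)*I*√3*(-30) = (282*I*√3)*(-30) = -8460*I*√3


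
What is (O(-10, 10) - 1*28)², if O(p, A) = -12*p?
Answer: 8464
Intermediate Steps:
(O(-10, 10) - 1*28)² = (-12*(-10) - 1*28)² = (120 - 28)² = 92² = 8464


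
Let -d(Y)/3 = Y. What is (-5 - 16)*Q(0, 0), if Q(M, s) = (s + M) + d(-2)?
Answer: -126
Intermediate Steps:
d(Y) = -3*Y
Q(M, s) = 6 + M + s (Q(M, s) = (s + M) - 3*(-2) = (M + s) + 6 = 6 + M + s)
(-5 - 16)*Q(0, 0) = (-5 - 16)*(6 + 0 + 0) = -21*6 = -126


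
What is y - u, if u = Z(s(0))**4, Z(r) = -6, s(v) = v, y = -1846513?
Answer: -1847809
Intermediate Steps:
u = 1296 (u = (-6)**4 = 1296)
y - u = -1846513 - 1*1296 = -1846513 - 1296 = -1847809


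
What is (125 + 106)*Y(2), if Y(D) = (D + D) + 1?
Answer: 1155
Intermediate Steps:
Y(D) = 1 + 2*D (Y(D) = 2*D + 1 = 1 + 2*D)
(125 + 106)*Y(2) = (125 + 106)*(1 + 2*2) = 231*(1 + 4) = 231*5 = 1155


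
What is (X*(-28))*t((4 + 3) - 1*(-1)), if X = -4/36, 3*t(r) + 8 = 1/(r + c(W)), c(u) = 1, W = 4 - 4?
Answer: -1988/243 ≈ -8.1811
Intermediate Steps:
W = 0
t(r) = -8/3 + 1/(3*(1 + r)) (t(r) = -8/3 + 1/(3*(r + 1)) = -8/3 + 1/(3*(1 + r)))
X = -1/9 (X = -4*1/36 = -1/9 ≈ -0.11111)
(X*(-28))*t((4 + 3) - 1*(-1)) = (-1/9*(-28))*((-7 - 8*((4 + 3) - 1*(-1)))/(3*(1 + ((4 + 3) - 1*(-1))))) = 28*((-7 - 8*(7 + 1))/(3*(1 + (7 + 1))))/9 = 28*((-7 - 8*8)/(3*(1 + 8)))/9 = 28*((1/3)*(-7 - 64)/9)/9 = 28*((1/3)*(1/9)*(-71))/9 = (28/9)*(-71/27) = -1988/243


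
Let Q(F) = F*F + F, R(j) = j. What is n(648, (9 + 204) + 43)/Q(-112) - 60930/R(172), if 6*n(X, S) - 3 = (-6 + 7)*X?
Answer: -54104507/152736 ≈ -354.24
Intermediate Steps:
Q(F) = F + F² (Q(F) = F² + F = F + F²)
n(X, S) = ½ + X/6 (n(X, S) = ½ + ((-6 + 7)*X)/6 = ½ + (1*X)/6 = ½ + X/6)
n(648, (9 + 204) + 43)/Q(-112) - 60930/R(172) = (½ + (⅙)*648)/((-112*(1 - 112))) - 60930/172 = (½ + 108)/((-112*(-111))) - 60930*1/172 = (217/2)/12432 - 30465/86 = (217/2)*(1/12432) - 30465/86 = 31/3552 - 30465/86 = -54104507/152736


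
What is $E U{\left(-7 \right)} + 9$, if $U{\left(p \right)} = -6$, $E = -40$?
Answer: $249$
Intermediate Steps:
$E U{\left(-7 \right)} + 9 = \left(-40\right) \left(-6\right) + 9 = 240 + 9 = 249$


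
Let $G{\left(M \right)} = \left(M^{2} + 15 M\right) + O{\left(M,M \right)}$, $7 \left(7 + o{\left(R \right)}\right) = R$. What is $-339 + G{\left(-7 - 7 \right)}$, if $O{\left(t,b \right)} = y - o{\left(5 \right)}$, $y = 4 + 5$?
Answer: $- \frac{2364}{7} \approx -337.71$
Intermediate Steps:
$o{\left(R \right)} = -7 + \frac{R}{7}$
$y = 9$
$O{\left(t,b \right)} = \frac{107}{7}$ ($O{\left(t,b \right)} = 9 - \left(-7 + \frac{1}{7} \cdot 5\right) = 9 - \left(-7 + \frac{5}{7}\right) = 9 - - \frac{44}{7} = 9 + \frac{44}{7} = \frac{107}{7}$)
$G{\left(M \right)} = \frac{107}{7} + M^{2} + 15 M$ ($G{\left(M \right)} = \left(M^{2} + 15 M\right) + \frac{107}{7} = \frac{107}{7} + M^{2} + 15 M$)
$-339 + G{\left(-7 - 7 \right)} = -339 + \left(\frac{107}{7} + \left(-7 - 7\right)^{2} + 15 \left(-7 - 7\right)\right) = -339 + \left(\frac{107}{7} + \left(-14\right)^{2} + 15 \left(-14\right)\right) = -339 + \left(\frac{107}{7} + 196 - 210\right) = -339 + \frac{9}{7} = - \frac{2364}{7}$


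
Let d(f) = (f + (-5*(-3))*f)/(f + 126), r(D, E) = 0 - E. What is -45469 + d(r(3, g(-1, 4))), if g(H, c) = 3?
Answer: -1864245/41 ≈ -45469.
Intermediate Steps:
r(D, E) = -E
d(f) = 16*f/(126 + f) (d(f) = (f + 15*f)/(126 + f) = (16*f)/(126 + f) = 16*f/(126 + f))
-45469 + d(r(3, g(-1, 4))) = -45469 + 16*(-1*3)/(126 - 1*3) = -45469 + 16*(-3)/(126 - 3) = -45469 + 16*(-3)/123 = -45469 + 16*(-3)*(1/123) = -45469 - 16/41 = -1864245/41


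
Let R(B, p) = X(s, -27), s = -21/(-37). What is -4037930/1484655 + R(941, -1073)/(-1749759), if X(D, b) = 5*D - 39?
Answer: -17427864987320/6407878172091 ≈ -2.7198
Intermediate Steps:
s = 21/37 (s = -21*(-1/37) = 21/37 ≈ 0.56757)
X(D, b) = -39 + 5*D
R(B, p) = -1338/37 (R(B, p) = -39 + 5*(21/37) = -39 + 105/37 = -1338/37)
-4037930/1484655 + R(941, -1073)/(-1749759) = -4037930/1484655 - 1338/37/(-1749759) = -4037930*1/1484655 - 1338/37*(-1/1749759) = -807586/296931 + 446/21580361 = -17427864987320/6407878172091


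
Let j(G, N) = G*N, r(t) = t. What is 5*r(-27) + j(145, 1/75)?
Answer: -1996/15 ≈ -133.07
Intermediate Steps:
5*r(-27) + j(145, 1/75) = 5*(-27) + 145/75 = -135 + 145*(1/75) = -135 + 29/15 = -1996/15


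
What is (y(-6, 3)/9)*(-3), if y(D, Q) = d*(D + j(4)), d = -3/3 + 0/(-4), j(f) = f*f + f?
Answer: 14/3 ≈ 4.6667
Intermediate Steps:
j(f) = f + f**2 (j(f) = f**2 + f = f + f**2)
d = -1 (d = -3*1/3 + 0*(-1/4) = -1 + 0 = -1)
y(D, Q) = -20 - D (y(D, Q) = -(D + 4*(1 + 4)) = -(D + 4*5) = -(D + 20) = -(20 + D) = -20 - D)
(y(-6, 3)/9)*(-3) = ((-20 - 1*(-6))/9)*(-3) = ((-20 + 6)/9)*(-3) = ((1/9)*(-14))*(-3) = -14/9*(-3) = 14/3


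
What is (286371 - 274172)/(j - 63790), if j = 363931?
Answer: 12199/300141 ≈ 0.040644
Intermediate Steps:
(286371 - 274172)/(j - 63790) = (286371 - 274172)/(363931 - 63790) = 12199/300141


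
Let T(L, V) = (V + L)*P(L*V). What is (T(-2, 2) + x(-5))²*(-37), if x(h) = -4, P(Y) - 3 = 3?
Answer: -592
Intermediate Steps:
P(Y) = 6 (P(Y) = 3 + 3 = 6)
T(L, V) = 6*L + 6*V (T(L, V) = (V + L)*6 = (L + V)*6 = 6*L + 6*V)
(T(-2, 2) + x(-5))²*(-37) = ((6*(-2) + 6*2) - 4)²*(-37) = ((-12 + 12) - 4)²*(-37) = (0 - 4)²*(-37) = (-4)²*(-37) = 16*(-37) = -592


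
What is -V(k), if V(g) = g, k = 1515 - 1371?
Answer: -144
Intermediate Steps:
k = 144
-V(k) = -1*144 = -144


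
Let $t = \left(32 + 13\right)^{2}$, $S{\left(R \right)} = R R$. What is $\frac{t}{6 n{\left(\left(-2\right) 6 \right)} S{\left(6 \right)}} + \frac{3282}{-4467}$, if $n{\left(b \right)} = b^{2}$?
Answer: $- \frac{382871}{571776} \approx -0.66962$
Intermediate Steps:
$S{\left(R \right)} = R^{2}$
$t = 2025$ ($t = 45^{2} = 2025$)
$\frac{t}{6 n{\left(\left(-2\right) 6 \right)} S{\left(6 \right)}} + \frac{3282}{-4467} = \frac{2025}{6 \left(\left(-2\right) 6\right)^{2} \cdot 6^{2}} + \frac{3282}{-4467} = \frac{2025}{6 \left(-12\right)^{2} \cdot 36} + 3282 \left(- \frac{1}{4467}\right) = \frac{2025}{6 \cdot 144 \cdot 36} - \frac{1094}{1489} = \frac{2025}{864 \cdot 36} - \frac{1094}{1489} = \frac{2025}{31104} - \frac{1094}{1489} = 2025 \cdot \frac{1}{31104} - \frac{1094}{1489} = \frac{25}{384} - \frac{1094}{1489} = - \frac{382871}{571776}$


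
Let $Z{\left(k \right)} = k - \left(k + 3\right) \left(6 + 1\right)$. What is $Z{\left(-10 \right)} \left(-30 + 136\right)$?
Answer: $4134$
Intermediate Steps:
$Z{\left(k \right)} = -21 - 6 k$ ($Z{\left(k \right)} = k - \left(3 + k\right) 7 = k - \left(21 + 7 k\right) = -21 - 6 k$)
$Z{\left(-10 \right)} \left(-30 + 136\right) = \left(-21 - -60\right) \left(-30 + 136\right) = \left(-21 + 60\right) 106 = 39 \cdot 106 = 4134$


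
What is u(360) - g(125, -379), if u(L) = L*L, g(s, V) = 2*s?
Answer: 129350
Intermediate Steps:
u(L) = L**2
u(360) - g(125, -379) = 360**2 - 2*125 = 129600 - 1*250 = 129600 - 250 = 129350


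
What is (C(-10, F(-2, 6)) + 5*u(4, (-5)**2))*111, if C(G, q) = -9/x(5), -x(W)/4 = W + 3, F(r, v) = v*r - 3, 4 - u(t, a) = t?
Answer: 999/32 ≈ 31.219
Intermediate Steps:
u(t, a) = 4 - t
F(r, v) = -3 + r*v (F(r, v) = r*v - 3 = -3 + r*v)
x(W) = -12 - 4*W (x(W) = -4*(W + 3) = -4*(3 + W) = -12 - 4*W)
C(G, q) = 9/32 (C(G, q) = -9/(-12 - 4*5) = -9/(-12 - 20) = -9/(-32) = -9*(-1/32) = 9/32)
(C(-10, F(-2, 6)) + 5*u(4, (-5)**2))*111 = (9/32 + 5*(4 - 1*4))*111 = (9/32 + 5*(4 - 4))*111 = (9/32 + 5*0)*111 = (9/32 + 0)*111 = (9/32)*111 = 999/32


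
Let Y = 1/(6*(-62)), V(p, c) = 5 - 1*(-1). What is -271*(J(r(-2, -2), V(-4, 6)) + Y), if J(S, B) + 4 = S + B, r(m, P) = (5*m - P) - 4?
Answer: 1008391/372 ≈ 2710.7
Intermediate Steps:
V(p, c) = 6 (V(p, c) = 5 + 1 = 6)
r(m, P) = -4 - P + 5*m (r(m, P) = (-P + 5*m) - 4 = -4 - P + 5*m)
Y = -1/372 (Y = 1/(-372) = -1/372 ≈ -0.0026882)
J(S, B) = -4 + B + S (J(S, B) = -4 + (S + B) = -4 + (B + S) = -4 + B + S)
-271*(J(r(-2, -2), V(-4, 6)) + Y) = -271*((-4 + 6 + (-4 - 1*(-2) + 5*(-2))) - 1/372) = -271*((-4 + 6 + (-4 + 2 - 10)) - 1/372) = -271*((-4 + 6 - 12) - 1/372) = -271*(-10 - 1/372) = -271*(-3721/372) = 1008391/372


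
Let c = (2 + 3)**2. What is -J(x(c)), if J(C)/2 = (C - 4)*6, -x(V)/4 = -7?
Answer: -288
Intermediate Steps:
c = 25 (c = 5**2 = 25)
x(V) = 28 (x(V) = -4*(-7) = 28)
J(C) = -48 + 12*C (J(C) = 2*((C - 4)*6) = 2*((-4 + C)*6) = 2*(-24 + 6*C) = -48 + 12*C)
-J(x(c)) = -(-48 + 12*28) = -(-48 + 336) = -1*288 = -288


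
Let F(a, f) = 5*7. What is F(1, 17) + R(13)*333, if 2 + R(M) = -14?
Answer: -5293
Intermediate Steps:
R(M) = -16 (R(M) = -2 - 14 = -16)
F(a, f) = 35
F(1, 17) + R(13)*333 = 35 - 16*333 = 35 - 5328 = -5293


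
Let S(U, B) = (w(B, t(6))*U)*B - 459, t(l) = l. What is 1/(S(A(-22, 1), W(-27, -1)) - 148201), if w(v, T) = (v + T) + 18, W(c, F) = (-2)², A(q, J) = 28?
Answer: -1/145524 ≈ -6.8717e-6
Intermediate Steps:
W(c, F) = 4
w(v, T) = 18 + T + v (w(v, T) = (T + v) + 18 = 18 + T + v)
S(U, B) = -459 + B*U*(24 + B) (S(U, B) = ((18 + 6 + B)*U)*B - 459 = ((24 + B)*U)*B - 459 = (U*(24 + B))*B - 459 = B*U*(24 + B) - 459 = -459 + B*U*(24 + B))
1/(S(A(-22, 1), W(-27, -1)) - 148201) = 1/((-459 + 4*28*(24 + 4)) - 148201) = 1/((-459 + 4*28*28) - 148201) = 1/((-459 + 3136) - 148201) = 1/(2677 - 148201) = 1/(-145524) = -1/145524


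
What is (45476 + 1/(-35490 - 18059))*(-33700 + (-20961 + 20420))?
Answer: -83383488813843/53549 ≈ -1.5571e+9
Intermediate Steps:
(45476 + 1/(-35490 - 18059))*(-33700 + (-20961 + 20420)) = (45476 + 1/(-53549))*(-33700 - 541) = (45476 - 1/53549)*(-34241) = (2435194323/53549)*(-34241) = -83383488813843/53549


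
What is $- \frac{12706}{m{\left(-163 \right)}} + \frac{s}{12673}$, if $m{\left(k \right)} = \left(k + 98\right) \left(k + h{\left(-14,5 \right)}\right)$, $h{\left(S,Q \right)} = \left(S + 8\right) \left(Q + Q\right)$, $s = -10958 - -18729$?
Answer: $- \frac{2546447}{9668165} \approx -0.26338$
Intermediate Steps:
$s = 7771$ ($s = -10958 + 18729 = 7771$)
$h{\left(S,Q \right)} = 2 Q \left(8 + S\right)$ ($h{\left(S,Q \right)} = \left(8 + S\right) 2 Q = 2 Q \left(8 + S\right)$)
$m{\left(k \right)} = \left(-60 + k\right) \left(98 + k\right)$ ($m{\left(k \right)} = \left(k + 98\right) \left(k + 2 \cdot 5 \left(8 - 14\right)\right) = \left(98 + k\right) \left(k + 2 \cdot 5 \left(-6\right)\right) = \left(98 + k\right) \left(k - 60\right) = \left(98 + k\right) \left(-60 + k\right) = \left(-60 + k\right) \left(98 + k\right)$)
$- \frac{12706}{m{\left(-163 \right)}} + \frac{s}{12673} = - \frac{12706}{-5880 + \left(-163\right)^{2} + 38 \left(-163\right)} + \frac{7771}{12673} = - \frac{12706}{-5880 + 26569 - 6194} + 7771 \cdot \frac{1}{12673} = - \frac{12706}{14495} + \frac{409}{667} = - \frac{2546447}{9668165}$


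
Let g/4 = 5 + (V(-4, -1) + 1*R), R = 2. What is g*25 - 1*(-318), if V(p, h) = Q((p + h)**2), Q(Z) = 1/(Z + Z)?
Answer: 1020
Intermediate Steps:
Q(Z) = 1/(2*Z)
V(p, h) = 1/(2*(h + p)**2) (V(p, h) = 1/(2*((p + h)**2)) = 1/(2*((h + p)**2)) = 1/(2*(h + p)**2))
g = 702/25 (g = 4*(5 + (1/(2*(-1 - 4)**2) + 1*2)) = 4*(5 + ((1/2)/(-5)**2 + 2)) = 4*(5 + ((1/2)*(1/25) + 2)) = 4*(5 + (1/50 + 2)) = 4*(5 + 101/50) = 4*(351/50) = 702/25 ≈ 28.080)
g*25 - 1*(-318) = (702/25)*25 - 1*(-318) = 702 + 318 = 1020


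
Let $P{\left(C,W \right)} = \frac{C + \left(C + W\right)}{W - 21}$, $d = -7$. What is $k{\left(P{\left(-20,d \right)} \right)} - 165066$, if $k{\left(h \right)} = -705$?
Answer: $-165771$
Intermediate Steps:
$P{\left(C,W \right)} = \frac{W + 2 C}{-21 + W}$
$k{\left(P{\left(-20,d \right)} \right)} - 165066 = -705 - 165066 = -165771$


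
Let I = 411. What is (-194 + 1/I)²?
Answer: 6357351289/168921 ≈ 37635.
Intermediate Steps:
(-194 + 1/I)² = (-194 + 1/411)² = (-79733/411)² = 6357351289/168921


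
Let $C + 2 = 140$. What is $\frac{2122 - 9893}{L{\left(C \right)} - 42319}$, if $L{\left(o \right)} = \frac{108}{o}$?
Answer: $\frac{178733}{973319} \approx 0.18363$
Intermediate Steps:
$C = 138$ ($C = -2 + 140 = 138$)
$\frac{2122 - 9893}{L{\left(C \right)} - 42319} = \frac{2122 - 9893}{\frac{108}{138} - 42319} = - \frac{7771}{108 \cdot \frac{1}{138} - 42319} = - \frac{7771}{\frac{18}{23} - 42319} = - \frac{7771}{- \frac{973319}{23}} = \left(-7771\right) \left(- \frac{23}{973319}\right) = \frac{178733}{973319}$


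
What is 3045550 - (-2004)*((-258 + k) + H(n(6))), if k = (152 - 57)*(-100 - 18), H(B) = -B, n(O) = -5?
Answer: -19926302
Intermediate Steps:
k = -11210 (k = 95*(-118) = -11210)
3045550 - (-2004)*((-258 + k) + H(n(6))) = 3045550 - (-2004)*((-258 - 11210) - 1*(-5)) = 3045550 - (-2004)*(-11468 + 5) = 3045550 - (-2004)*(-11463) = 3045550 - 1*22971852 = 3045550 - 22971852 = -19926302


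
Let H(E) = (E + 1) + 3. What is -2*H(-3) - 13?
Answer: -15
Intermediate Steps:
H(E) = 4 + E (H(E) = (1 + E) + 3 = 4 + E)
-2*H(-3) - 13 = -2*(4 - 3) - 13 = -2*1 - 13 = -2 - 13 = -15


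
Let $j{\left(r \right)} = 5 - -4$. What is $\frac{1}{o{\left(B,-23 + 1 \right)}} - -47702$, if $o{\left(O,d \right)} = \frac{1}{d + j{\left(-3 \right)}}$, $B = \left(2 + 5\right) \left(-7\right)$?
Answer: $47689$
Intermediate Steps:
$j{\left(r \right)} = 9$ ($j{\left(r \right)} = 5 + 4 = 9$)
$B = -49$ ($B = 7 \left(-7\right) = -49$)
$o{\left(O,d \right)} = \frac{1}{9 + d}$ ($o{\left(O,d \right)} = \frac{1}{d + 9} = \frac{1}{9 + d}$)
$\frac{1}{o{\left(B,-23 + 1 \right)}} - -47702 = \frac{1}{\frac{1}{9 + \left(-23 + 1\right)}} - -47702 = \frac{1}{\frac{1}{9 - 22}} + 47702 = \frac{1}{\frac{1}{-13}} + 47702 = \frac{1}{- \frac{1}{13}} + 47702 = -13 + 47702 = 47689$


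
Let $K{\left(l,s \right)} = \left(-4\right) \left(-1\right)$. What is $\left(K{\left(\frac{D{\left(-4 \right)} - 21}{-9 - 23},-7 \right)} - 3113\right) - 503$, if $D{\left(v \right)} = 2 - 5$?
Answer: $-3612$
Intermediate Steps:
$D{\left(v \right)} = -3$ ($D{\left(v \right)} = 2 - 5 = -3$)
$K{\left(l,s \right)} = 4$
$\left(K{\left(\frac{D{\left(-4 \right)} - 21}{-9 - 23},-7 \right)} - 3113\right) - 503 = \left(4 - 3113\right) - 503 = -3109 - 503 = -3612$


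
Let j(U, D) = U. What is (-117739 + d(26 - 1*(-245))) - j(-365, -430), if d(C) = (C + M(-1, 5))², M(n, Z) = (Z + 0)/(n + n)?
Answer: -181127/4 ≈ -45282.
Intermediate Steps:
M(n, Z) = Z/(2*n) (M(n, Z) = Z/((2*n)) = Z*(1/(2*n)) = Z/(2*n))
d(C) = (-5/2 + C)² (d(C) = (C + (½)*5/(-1))² = (C + (½)*5*(-1))² = (C - 5/2)² = (-5/2 + C)²)
(-117739 + d(26 - 1*(-245))) - j(-365, -430) = (-117739 + (-5 + 2*(26 - 1*(-245)))²/4) - 1*(-365) = (-117739 + (-5 + 2*(26 + 245))²/4) + 365 = (-117739 + (-5 + 2*271)²/4) + 365 = (-117739 + (-5 + 542)²/4) + 365 = (-117739 + (¼)*537²) + 365 = (-117739 + (¼)*288369) + 365 = (-117739 + 288369/4) + 365 = -182587/4 + 365 = -181127/4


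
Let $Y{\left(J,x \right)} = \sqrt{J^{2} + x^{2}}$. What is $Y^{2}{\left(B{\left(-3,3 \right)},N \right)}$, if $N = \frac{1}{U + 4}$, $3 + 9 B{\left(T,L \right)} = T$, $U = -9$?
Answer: $\frac{109}{225} \approx 0.48444$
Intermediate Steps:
$B{\left(T,L \right)} = - \frac{1}{3} + \frac{T}{9}$
$N = - \frac{1}{5}$ ($N = \frac{1}{-9 + 4} = \frac{1}{-5} = - \frac{1}{5} \approx -0.2$)
$Y^{2}{\left(B{\left(-3,3 \right)},N \right)} = \left(\sqrt{\left(- \frac{1}{3} + \frac{1}{9} \left(-3\right)\right)^{2} + \left(- \frac{1}{5}\right)^{2}}\right)^{2} = \left(\sqrt{\left(- \frac{1}{3} - \frac{1}{3}\right)^{2} + \frac{1}{25}}\right)^{2} = \left(\sqrt{\left(- \frac{2}{3}\right)^{2} + \frac{1}{25}}\right)^{2} = \left(\sqrt{\frac{4}{9} + \frac{1}{25}}\right)^{2} = \left(\sqrt{\frac{109}{225}}\right)^{2} = \left(\frac{\sqrt{109}}{15}\right)^{2} = \frac{109}{225}$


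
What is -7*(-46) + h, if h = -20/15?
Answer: 962/3 ≈ 320.67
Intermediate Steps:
h = -4/3 (h = -20*1/15 = -4/3 ≈ -1.3333)
-7*(-46) + h = -7*(-46) - 4/3 = 322 - 4/3 = 962/3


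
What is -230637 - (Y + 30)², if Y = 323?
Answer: -355246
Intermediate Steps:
-230637 - (Y + 30)² = -230637 - (323 + 30)² = -230637 - 1*353² = -230637 - 1*124609 = -230637 - 124609 = -355246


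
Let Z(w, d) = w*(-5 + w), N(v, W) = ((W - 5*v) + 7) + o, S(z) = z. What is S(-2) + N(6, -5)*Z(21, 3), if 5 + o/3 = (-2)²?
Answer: -10418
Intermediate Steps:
o = -3 (o = -15 + 3*(-2)² = -15 + 3*4 = -15 + 12 = -3)
N(v, W) = 4 + W - 5*v (N(v, W) = ((W - 5*v) + 7) - 3 = (7 + W - 5*v) - 3 = 4 + W - 5*v)
S(-2) + N(6, -5)*Z(21, 3) = -2 + (4 - 5 - 5*6)*(21*(-5 + 21)) = -2 + (4 - 5 - 30)*(21*16) = -2 - 31*336 = -2 - 10416 = -10418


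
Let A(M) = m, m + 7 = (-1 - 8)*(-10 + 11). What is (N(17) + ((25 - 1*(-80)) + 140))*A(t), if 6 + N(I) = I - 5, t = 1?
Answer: -4016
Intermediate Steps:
m = -16 (m = -7 + (-1 - 8)*(-10 + 11) = -7 - 9*1 = -7 - 9 = -16)
N(I) = -11 + I (N(I) = -6 + (I - 5) = -6 + (-5 + I) = -11 + I)
A(M) = -16
(N(17) + ((25 - 1*(-80)) + 140))*A(t) = ((-11 + 17) + ((25 - 1*(-80)) + 140))*(-16) = (6 + ((25 + 80) + 140))*(-16) = (6 + (105 + 140))*(-16) = (6 + 245)*(-16) = 251*(-16) = -4016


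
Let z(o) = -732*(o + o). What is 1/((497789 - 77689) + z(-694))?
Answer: 1/1436116 ≈ 6.9632e-7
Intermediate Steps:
z(o) = -1464*o
1/((497789 - 77689) + z(-694)) = 1/((497789 - 77689) - 1464*(-694)) = 1/(420100 + 1016016) = 1/1436116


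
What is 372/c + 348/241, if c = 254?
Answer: 89022/30607 ≈ 2.9086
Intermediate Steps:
372/c + 348/241 = 372/254 + 348/241 = 372*(1/254) + 348*(1/241) = 186/127 + 348/241 = 89022/30607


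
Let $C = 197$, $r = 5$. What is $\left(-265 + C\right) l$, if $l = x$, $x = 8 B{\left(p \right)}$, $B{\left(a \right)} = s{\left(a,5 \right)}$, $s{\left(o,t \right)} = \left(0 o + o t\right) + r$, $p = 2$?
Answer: $-8160$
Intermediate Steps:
$s{\left(o,t \right)} = 5 + o t$ ($s{\left(o,t \right)} = \left(0 o + o t\right) + 5 = \left(0 + o t\right) + 5 = o t + 5 = 5 + o t$)
$B{\left(a \right)} = 5 + 5 a$ ($B{\left(a \right)} = 5 + a 5 = 5 + 5 a$)
$x = 120$ ($x = 8 \left(5 + 5 \cdot 2\right) = 8 \left(5 + 10\right) = 8 \cdot 15 = 120$)
$l = 120$
$\left(-265 + C\right) l = \left(-265 + 197\right) 120 = \left(-68\right) 120 = -8160$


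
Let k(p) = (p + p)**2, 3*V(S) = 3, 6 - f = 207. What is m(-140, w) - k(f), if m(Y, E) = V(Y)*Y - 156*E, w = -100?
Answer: -146144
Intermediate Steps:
f = -201 (f = 6 - 1*207 = 6 - 207 = -201)
V(S) = 1 (V(S) = (1/3)*3 = 1)
k(p) = 4*p**2 (k(p) = (2*p)**2 = 4*p**2)
m(Y, E) = Y - 156*E (m(Y, E) = 1*Y - 156*E = Y - 156*E)
m(-140, w) - k(f) = (-140 - 156*(-100)) - 4*(-201)**2 = (-140 + 15600) - 4*40401 = 15460 - 1*161604 = 15460 - 161604 = -146144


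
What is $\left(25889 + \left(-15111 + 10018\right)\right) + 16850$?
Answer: $37646$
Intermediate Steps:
$\left(25889 + \left(-15111 + 10018\right)\right) + 16850 = \left(25889 - 5093\right) + 16850 = 20796 + 16850 = 37646$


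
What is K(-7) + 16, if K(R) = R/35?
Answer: 79/5 ≈ 15.800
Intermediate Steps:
K(R) = R/35 (K(R) = R*(1/35) = R/35)
K(-7) + 16 = (1/35)*(-7) + 16 = -⅕ + 16 = 79/5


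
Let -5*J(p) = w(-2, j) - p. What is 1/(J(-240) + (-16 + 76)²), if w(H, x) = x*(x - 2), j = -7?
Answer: 5/17697 ≈ 0.00028253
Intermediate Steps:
w(H, x) = x*(-2 + x)
J(p) = -63/5 + p/5 (J(p) = -(-7*(-2 - 7) - p)/5 = -(-7*(-9) - p)/5 = -(63 - p)/5 = -63/5 + p/5)
1/(J(-240) + (-16 + 76)²) = 1/((-63/5 + (⅕)*(-240)) + (-16 + 76)²) = 1/((-63/5 - 48) + 60²) = 1/(-303/5 + 3600) = 1/(17697/5) = 5/17697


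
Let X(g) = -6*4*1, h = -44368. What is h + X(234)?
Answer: -44392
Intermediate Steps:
X(g) = -24 (X(g) = -24*1 = -24)
h + X(234) = -44368 - 24 = -44392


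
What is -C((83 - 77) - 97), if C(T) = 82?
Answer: -82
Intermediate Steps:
-C((83 - 77) - 97) = -1*82 = -82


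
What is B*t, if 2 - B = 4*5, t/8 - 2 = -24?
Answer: 3168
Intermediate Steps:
t = -176 (t = 16 + 8*(-24) = 16 - 192 = -176)
B = -18 (B = 2 - 4*5 = 2 - 1*20 = 2 - 20 = -18)
B*t = -18*(-176) = 3168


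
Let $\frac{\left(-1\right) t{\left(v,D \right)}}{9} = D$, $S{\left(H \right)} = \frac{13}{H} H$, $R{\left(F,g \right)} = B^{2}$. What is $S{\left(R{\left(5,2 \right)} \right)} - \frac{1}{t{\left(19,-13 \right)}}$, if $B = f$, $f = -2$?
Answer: $\frac{1520}{117} \approx 12.991$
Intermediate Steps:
$B = -2$
$R{\left(F,g \right)} = 4$ ($R{\left(F,g \right)} = \left(-2\right)^{2} = 4$)
$S{\left(H \right)} = 13$
$t{\left(v,D \right)} = - 9 D$
$S{\left(R{\left(5,2 \right)} \right)} - \frac{1}{t{\left(19,-13 \right)}} = 13 - \frac{1}{\left(-9\right) \left(-13\right)} = 13 - \frac{1}{117} = \frac{1520}{117}$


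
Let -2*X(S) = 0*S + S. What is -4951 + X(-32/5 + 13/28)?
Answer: -1385449/280 ≈ -4948.0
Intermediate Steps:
X(S) = -S/2 (X(S) = -(0*S + S)/2 = -(0 + S)/2 = -S/2)
-4951 + X(-32/5 + 13/28) = -4951 - (-32/5 + 13/28)/2 = -4951 - 1/2*(-831/140) = -4951 + 831/280 = -1385449/280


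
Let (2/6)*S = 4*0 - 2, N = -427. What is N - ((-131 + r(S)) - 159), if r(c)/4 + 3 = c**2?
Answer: -269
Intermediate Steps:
S = -6 (S = 3*(4*0 - 2) = 3*(0 - 2) = 3*(-2) = -6)
r(c) = -12 + 4*c**2
N - ((-131 + r(S)) - 159) = -427 - ((-131 + (-12 + 4*(-6)**2)) - 159) = -427 - ((-131 + (-12 + 4*36)) - 159) = -427 - ((-131 + (-12 + 144)) - 159) = -427 - ((-131 + 132) - 159) = -427 - (1 - 159) = -427 - 1*(-158) = -427 + 158 = -269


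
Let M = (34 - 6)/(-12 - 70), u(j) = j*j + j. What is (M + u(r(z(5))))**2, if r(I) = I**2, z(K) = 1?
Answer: 4624/1681 ≈ 2.7507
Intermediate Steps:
u(j) = j + j**2 (u(j) = j**2 + j = j + j**2)
M = -14/41 (M = 28/(-82) = 28*(-1/82) = -14/41 ≈ -0.34146)
(M + u(r(z(5))))**2 = (-14/41 + 1**2*(1 + 1**2))**2 = (-14/41 + 1*(1 + 1))**2 = (-14/41 + 1*2)**2 = (-14/41 + 2)**2 = (68/41)**2 = 4624/1681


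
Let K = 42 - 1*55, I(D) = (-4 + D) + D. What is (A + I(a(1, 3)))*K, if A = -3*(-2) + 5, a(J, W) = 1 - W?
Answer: -39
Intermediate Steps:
I(D) = -4 + 2*D
A = 11 (A = 6 + 5 = 11)
K = -13 (K = 42 - 55 = -13)
(A + I(a(1, 3)))*K = (11 + (-4 + 2*(1 - 1*3)))*(-13) = (11 + (-4 + 2*(1 - 3)))*(-13) = (11 + (-4 + 2*(-2)))*(-13) = (11 + (-4 - 4))*(-13) = (11 - 8)*(-13) = 3*(-13) = -39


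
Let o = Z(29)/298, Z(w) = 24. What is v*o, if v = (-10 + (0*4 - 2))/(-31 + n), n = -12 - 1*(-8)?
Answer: 144/5215 ≈ 0.027613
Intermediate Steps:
o = 12/149 (o = 24/298 = 24*(1/298) = 12/149 ≈ 0.080537)
n = -4 (n = -12 + 8 = -4)
v = 12/35 (v = (-10 + (0*4 - 2))/(-31 - 4) = (-10 + (0 - 2))/(-35) = (-10 - 2)*(-1/35) = -12*(-1/35) = 12/35 ≈ 0.34286)
v*o = (12/35)*(12/149) = 144/5215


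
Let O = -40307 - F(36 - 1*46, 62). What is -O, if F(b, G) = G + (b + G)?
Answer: 40421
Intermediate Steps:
F(b, G) = b + 2*G (F(b, G) = G + (G + b) = b + 2*G)
O = -40421 (O = -40307 - ((36 - 1*46) + 2*62) = -40307 - ((36 - 46) + 124) = -40307 - (-10 + 124) = -40307 - 1*114 = -40307 - 114 = -40421)
-O = -1*(-40421) = 40421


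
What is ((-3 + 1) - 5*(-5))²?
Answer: 529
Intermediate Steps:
((-3 + 1) - 5*(-5))² = (-2 + 25)² = 23² = 529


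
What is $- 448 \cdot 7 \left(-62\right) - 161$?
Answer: $194271$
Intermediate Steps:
$- 448 \cdot 7 \left(-62\right) - 161 = \left(-448\right) \left(-434\right) - 161 = 194432 - 161 = 194271$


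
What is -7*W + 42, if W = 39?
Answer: -231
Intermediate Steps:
-7*W + 42 = -7*39 + 42 = -273 + 42 = -231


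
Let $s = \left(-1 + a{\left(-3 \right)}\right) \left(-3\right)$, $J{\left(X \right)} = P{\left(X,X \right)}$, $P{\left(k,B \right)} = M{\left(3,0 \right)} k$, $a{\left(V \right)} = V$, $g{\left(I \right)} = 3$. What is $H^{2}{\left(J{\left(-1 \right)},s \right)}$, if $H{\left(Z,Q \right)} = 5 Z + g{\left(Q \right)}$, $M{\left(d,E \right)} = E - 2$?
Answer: $169$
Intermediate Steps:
$M{\left(d,E \right)} = -2 + E$
$P{\left(k,B \right)} = - 2 k$ ($P{\left(k,B \right)} = \left(-2 + 0\right) k = - 2 k$)
$J{\left(X \right)} = - 2 X$
$s = 12$ ($s = \left(-1 - 3\right) \left(-3\right) = \left(-4\right) \left(-3\right) = 12$)
$H{\left(Z,Q \right)} = 3 + 5 Z$ ($H{\left(Z,Q \right)} = 5 Z + 3 = 3 + 5 Z$)
$H^{2}{\left(J{\left(-1 \right)},s \right)} = \left(3 + 5 \left(\left(-2\right) \left(-1\right)\right)\right)^{2} = \left(3 + 5 \cdot 2\right)^{2} = \left(3 + 10\right)^{2} = 13^{2} = 169$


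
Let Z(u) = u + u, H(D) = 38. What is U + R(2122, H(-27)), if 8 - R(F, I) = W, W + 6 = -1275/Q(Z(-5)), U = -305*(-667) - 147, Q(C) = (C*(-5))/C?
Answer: 203047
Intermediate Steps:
Z(u) = 2*u
Q(C) = -5 (Q(C) = (-5*C)/C = -5)
U = 203288 (U = 203435 - 147 = 203288)
W = 249 (W = -6 - 1275/(-5) = -6 - 1275*(-1/5) = -6 + 255 = 249)
R(F, I) = -241 (R(F, I) = 8 - 1*249 = 8 - 249 = -241)
U + R(2122, H(-27)) = 203288 - 241 = 203047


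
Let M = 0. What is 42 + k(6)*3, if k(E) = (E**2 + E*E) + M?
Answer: 258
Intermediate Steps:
k(E) = 2*E**2 (k(E) = (E**2 + E*E) + 0 = (E**2 + E**2) + 0 = 2*E**2 + 0 = 2*E**2)
42 + k(6)*3 = 42 + (2*6**2)*3 = 42 + (2*36)*3 = 42 + 72*3 = 42 + 216 = 258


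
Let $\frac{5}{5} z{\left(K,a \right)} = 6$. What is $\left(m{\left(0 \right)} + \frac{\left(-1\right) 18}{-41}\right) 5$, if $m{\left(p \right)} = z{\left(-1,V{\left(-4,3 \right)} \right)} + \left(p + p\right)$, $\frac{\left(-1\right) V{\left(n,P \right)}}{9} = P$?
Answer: $\frac{1320}{41} \approx 32.195$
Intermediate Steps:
$V{\left(n,P \right)} = - 9 P$
$z{\left(K,a \right)} = 6$
$m{\left(p \right)} = 6 + 2 p$ ($m{\left(p \right)} = 6 + \left(p + p\right) = 6 + 2 p$)
$\left(m{\left(0 \right)} + \frac{\left(-1\right) 18}{-41}\right) 5 = \left(\left(6 + 2 \cdot 0\right) + \frac{\left(-1\right) 18}{-41}\right) 5 = \left(\left(6 + 0\right) - - \frac{18}{41}\right) 5 = \left(6 + \frac{18}{41}\right) 5 = \frac{264}{41} \cdot 5 = \frac{1320}{41}$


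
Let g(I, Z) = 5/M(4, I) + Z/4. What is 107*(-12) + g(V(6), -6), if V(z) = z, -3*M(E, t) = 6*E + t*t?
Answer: -5143/4 ≈ -1285.8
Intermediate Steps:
M(E, t) = -2*E - t²/3 (M(E, t) = -(6*E + t*t)/3 = -(6*E + t²)/3 = -(t² + 6*E)/3 = -2*E - t²/3)
g(I, Z) = 5/(-8 - I²/3) + Z/4 (g(I, Z) = 5/(-2*4 - I²/3) + Z/4 = 5/(-8 - I²/3) + Z*(¼) = 5/(-8 - I²/3) + Z/4)
107*(-12) + g(V(6), -6) = 107*(-12) + (-60 - 6*(24 + 6²))/(4*(24 + 6²)) = -1284 + (-60 - 6*(24 + 36))/(4*(24 + 36)) = -1284 + (¼)*(-60 - 6*60)/60 = -1284 + (¼)*(1/60)*(-60 - 360) = -1284 + (¼)*(1/60)*(-420) = -1284 - 7/4 = -5143/4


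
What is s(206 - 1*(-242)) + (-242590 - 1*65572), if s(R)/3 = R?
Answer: -306818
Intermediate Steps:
s(R) = 3*R
s(206 - 1*(-242)) + (-242590 - 1*65572) = 3*(206 - 1*(-242)) + (-242590 - 1*65572) = 3*(206 + 242) + (-242590 - 65572) = 3*448 - 308162 = 1344 - 308162 = -306818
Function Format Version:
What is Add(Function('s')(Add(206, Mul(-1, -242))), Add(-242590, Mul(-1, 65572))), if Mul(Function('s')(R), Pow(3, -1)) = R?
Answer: -306818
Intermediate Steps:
Function('s')(R) = Mul(3, R)
Add(Function('s')(Add(206, Mul(-1, -242))), Add(-242590, Mul(-1, 65572))) = Add(Mul(3, Add(206, Mul(-1, -242))), Add(-242590, Mul(-1, 65572))) = Add(Mul(3, Add(206, 242)), Add(-242590, -65572)) = Add(Mul(3, 448), -308162) = Add(1344, -308162) = -306818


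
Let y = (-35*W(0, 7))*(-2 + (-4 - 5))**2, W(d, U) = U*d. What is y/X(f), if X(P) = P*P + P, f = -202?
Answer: 0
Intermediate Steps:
X(P) = P + P**2 (X(P) = P**2 + P = P + P**2)
y = 0 (y = (-245*0)*(-2 + (-4 - 5))**2 = (-35*0)*(-2 - 9)**2 = 0*(-11)**2 = 0*121 = 0)
y/X(f) = 0/((-202*(1 - 202))) = 0/((-202*(-201))) = 0/40602 = 0*(1/40602) = 0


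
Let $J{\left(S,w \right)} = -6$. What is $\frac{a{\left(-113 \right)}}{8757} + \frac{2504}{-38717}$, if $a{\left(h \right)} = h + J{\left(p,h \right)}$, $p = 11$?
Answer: $- \frac{3790693}{48434967} \approx -0.078264$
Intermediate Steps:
$a{\left(h \right)} = -6 + h$ ($a{\left(h \right)} = h - 6 = -6 + h$)
$\frac{a{\left(-113 \right)}}{8757} + \frac{2504}{-38717} = \frac{-6 - 113}{8757} + \frac{2504}{-38717} = \left(-119\right) \frac{1}{8757} + 2504 \left(- \frac{1}{38717}\right) = - \frac{17}{1251} - \frac{2504}{38717} = - \frac{3790693}{48434967}$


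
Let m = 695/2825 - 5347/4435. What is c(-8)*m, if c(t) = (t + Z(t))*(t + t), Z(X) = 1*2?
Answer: -46168128/501155 ≈ -92.123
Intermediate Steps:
Z(X) = 2
m = -480918/501155 (m = 695*(1/2825) - 5347*1/4435 = 139/565 - 5347/4435 = -480918/501155 ≈ -0.95962)
c(t) = 2*t*(2 + t) (c(t) = (t + 2)*(t + t) = (2 + t)*(2*t) = 2*t*(2 + t))
c(-8)*m = (2*(-8)*(2 - 8))*(-480918/501155) = (2*(-8)*(-6))*(-480918/501155) = 96*(-480918/501155) = -46168128/501155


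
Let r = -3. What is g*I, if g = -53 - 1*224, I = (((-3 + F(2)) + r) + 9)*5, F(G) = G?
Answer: -6925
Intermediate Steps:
I = 25 (I = (((-3 + 2) - 3) + 9)*5 = ((-1 - 3) + 9)*5 = (-4 + 9)*5 = 5*5 = 25)
g = -277 (g = -53 - 224 = -277)
g*I = -277*25 = -6925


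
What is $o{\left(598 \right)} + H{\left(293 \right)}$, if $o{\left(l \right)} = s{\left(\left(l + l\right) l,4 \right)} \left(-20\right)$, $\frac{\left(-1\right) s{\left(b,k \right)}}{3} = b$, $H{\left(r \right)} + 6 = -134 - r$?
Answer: $42912047$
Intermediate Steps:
$H{\left(r \right)} = -140 - r$ ($H{\left(r \right)} = -6 - \left(134 + r\right) = -140 - r$)
$s{\left(b,k \right)} = - 3 b$
$o{\left(l \right)} = 120 l^{2}$ ($o{\left(l \right)} = - 3 \left(l + l\right) l \left(-20\right) = - 3 \cdot 2 l l \left(-20\right) = - 3 \cdot 2 l^{2} \left(-20\right) = - 6 l^{2} \left(-20\right) = 120 l^{2}$)
$o{\left(598 \right)} + H{\left(293 \right)} = 120 \cdot 598^{2} - 433 = 120 \cdot 357604 - 433 = 42912480 - 433 = 42912047$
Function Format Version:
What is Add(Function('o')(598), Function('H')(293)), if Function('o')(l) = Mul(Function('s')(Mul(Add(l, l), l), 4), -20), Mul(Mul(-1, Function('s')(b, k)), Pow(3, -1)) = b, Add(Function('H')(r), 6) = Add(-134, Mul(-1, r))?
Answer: 42912047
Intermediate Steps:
Function('H')(r) = Add(-140, Mul(-1, r)) (Function('H')(r) = Add(-6, Add(-134, Mul(-1, r))) = Add(-140, Mul(-1, r)))
Function('s')(b, k) = Mul(-3, b)
Function('o')(l) = Mul(120, Pow(l, 2)) (Function('o')(l) = Mul(Mul(-3, Mul(Add(l, l), l)), -20) = Mul(Mul(-3, Mul(Mul(2, l), l)), -20) = Mul(Mul(-3, Mul(2, Pow(l, 2))), -20) = Mul(Mul(-6, Pow(l, 2)), -20) = Mul(120, Pow(l, 2)))
Add(Function('o')(598), Function('H')(293)) = Add(Mul(120, Pow(598, 2)), Add(-140, Mul(-1, 293))) = Add(Mul(120, 357604), Add(-140, -293)) = Add(42912480, -433) = 42912047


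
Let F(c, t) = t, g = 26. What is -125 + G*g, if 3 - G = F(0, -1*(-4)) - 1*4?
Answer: -47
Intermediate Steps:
G = 3 (G = 3 - (-1*(-4) - 1*4) = 3 - (4 - 4) = 3 - 1*0 = 3 + 0 = 3)
-125 + G*g = -125 + 3*26 = -125 + 78 = -47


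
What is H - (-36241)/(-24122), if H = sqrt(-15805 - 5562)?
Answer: -36241/24122 + I*sqrt(21367) ≈ -1.5024 + 146.17*I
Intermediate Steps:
H = I*sqrt(21367) (H = sqrt(-21367) = I*sqrt(21367) ≈ 146.17*I)
H - (-36241)/(-24122) = I*sqrt(21367) - (-36241)/(-24122) = I*sqrt(21367) - (-36241)*(-1)/24122 = I*sqrt(21367) - 1*36241/24122 = I*sqrt(21367) - 36241/24122 = -36241/24122 + I*sqrt(21367)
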